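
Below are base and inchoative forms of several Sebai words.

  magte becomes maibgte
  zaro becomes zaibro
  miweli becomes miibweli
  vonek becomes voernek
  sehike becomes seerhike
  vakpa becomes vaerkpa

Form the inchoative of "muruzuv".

muibruzuv

magte and sehike both end in -e yet inflect differently (maibgte, seerhike), so the final letter is not what conditions the rule; the first letter is.
"muruzuv" begins with m-. The stems beginning with m- (magte → maibgte, miweli → miibweli) insert -ib- after the first vowel.
The other pattern: stems beginning with s- or v- insert -er- after the first vowel.
So muruzuv → muibruzuv.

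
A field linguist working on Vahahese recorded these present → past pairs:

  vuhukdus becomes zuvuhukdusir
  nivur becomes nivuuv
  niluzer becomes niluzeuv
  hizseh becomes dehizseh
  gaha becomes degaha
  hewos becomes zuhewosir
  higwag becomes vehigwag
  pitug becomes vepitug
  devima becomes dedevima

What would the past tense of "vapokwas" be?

zuvapokwasir

pitug and nivur both have last vowel 'u' yet inflect differently (vepitug, nivuuv), so the last vowel is not what conditions the rule; the final letter is.
"vapokwas" ends in -s. The stems ending in -s (hewos → zuhewosir, vuhukdus → zuvuhukdusir) add zu- … -ir around the stem.
So vapokwas → zuvapokwasir.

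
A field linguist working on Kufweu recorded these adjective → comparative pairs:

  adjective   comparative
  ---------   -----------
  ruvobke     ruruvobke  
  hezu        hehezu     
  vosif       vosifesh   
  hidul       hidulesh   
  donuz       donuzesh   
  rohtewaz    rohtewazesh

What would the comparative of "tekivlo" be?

hezu and hidul both have last vowel 'u' yet inflect differently (hehezu, hidulesh), so the last vowel is not what conditions the rule; whether the stem ends in a vowel or a consonant is.
"tekivlo" ends in a vowel. The stems ending in a vowel (ruvobke → ruruvobke, hezu → hehezu) repeat the first consonant+vowel as a prefix.
So tekivlo → tetekivlo.

tetekivlo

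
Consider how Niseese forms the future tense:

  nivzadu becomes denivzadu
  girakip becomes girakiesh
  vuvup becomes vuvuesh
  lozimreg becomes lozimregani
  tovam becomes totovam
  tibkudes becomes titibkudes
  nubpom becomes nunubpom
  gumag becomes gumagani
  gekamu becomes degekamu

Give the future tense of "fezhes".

"fezhes" ends in -s. The one such stem in the data (tibkudes → titibkudes) repeats the first consonant+vowel as a prefix (as do nubpom, tovam), so the same rule applies.
The other patterns: stems ending in -u add the prefix de-; stems ending in -p drop the final letter and add -esh; stems ending in -g add -ani.
So fezhes → fefezhes.

fefezhes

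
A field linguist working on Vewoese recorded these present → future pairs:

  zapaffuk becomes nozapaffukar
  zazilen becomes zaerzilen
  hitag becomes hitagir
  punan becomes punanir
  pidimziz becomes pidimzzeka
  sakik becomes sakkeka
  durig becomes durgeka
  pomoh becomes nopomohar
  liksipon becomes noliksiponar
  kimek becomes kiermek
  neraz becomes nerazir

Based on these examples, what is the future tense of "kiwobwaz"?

kiwobwazir

kimek and sakik both end in -k yet inflect differently (kiermek, sakkeka), so the final letter is not what conditions the rule; the last vowel is.
"kiwobwaz" has last vowel 'a'. The stems whose last vowel is 'a' (neraz → nerazir, punan → punanir, hitag → hitagir) add -ir.
So kiwobwaz → kiwobwazir.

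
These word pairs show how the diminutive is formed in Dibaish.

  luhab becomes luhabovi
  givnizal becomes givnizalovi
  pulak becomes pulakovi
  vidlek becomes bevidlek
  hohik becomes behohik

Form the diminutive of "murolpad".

murolpadovi

"murolpad" has last vowel 'a'. The stems whose last vowel is 'a' (luhab → luhabovi, givnizal → givnizalovi, pulak → pulakovi) add -ovi.
So murolpad → murolpadovi.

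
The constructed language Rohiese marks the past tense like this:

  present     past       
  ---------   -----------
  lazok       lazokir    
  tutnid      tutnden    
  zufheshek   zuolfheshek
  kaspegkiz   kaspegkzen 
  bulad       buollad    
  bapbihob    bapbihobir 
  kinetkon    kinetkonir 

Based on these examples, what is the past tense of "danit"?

danten

lazok and zufheshek both end in -k yet inflect differently (lazokir, zuolfheshek), so the final letter is not what conditions the rule; the last vowel is.
"danit" has last vowel 'i'. The stems whose last vowel is 'i' (tutnid → tutnden, kaspegkiz → kaspegkzen) delete the last vowel and add -en.
So danit → danten.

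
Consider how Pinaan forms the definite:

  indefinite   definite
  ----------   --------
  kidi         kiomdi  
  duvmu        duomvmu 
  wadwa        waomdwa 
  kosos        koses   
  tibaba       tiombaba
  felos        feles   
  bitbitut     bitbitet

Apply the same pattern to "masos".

duvmu and bitbitut both have last vowel 'u' yet inflect differently (duomvmu, bitbitet), so the last vowel is not what conditions the rule; whether the stem ends in a vowel or a consonant is.
"masos" ends in a consonant. The stems ending in a consonant (felos → feles, bitbitut → bitbitet, kosos → koses) change the last vowel to 'e'.
The other pattern: stems ending in a vowel insert -om- after the first vowel.
So masos → mases.

mases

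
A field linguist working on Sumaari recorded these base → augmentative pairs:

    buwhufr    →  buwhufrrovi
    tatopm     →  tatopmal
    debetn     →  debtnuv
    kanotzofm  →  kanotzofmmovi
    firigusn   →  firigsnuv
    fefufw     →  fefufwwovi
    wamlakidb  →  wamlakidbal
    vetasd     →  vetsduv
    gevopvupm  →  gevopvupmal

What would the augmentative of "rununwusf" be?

kanotzofm and tatopm both end in -m yet inflect differently (kanotzofmmovi, tatopmal), so the final letter is not what conditions the rule; the second-to-last letter is.
"rununwusf" has second-to-last letter 's'. The stems whose second-to-last letter is 's' (firigusn → firigsnuv, vetasd → vetsduv) delete the last vowel and add -uv.
So rununwusf → rununwsfuv.

rununwsfuv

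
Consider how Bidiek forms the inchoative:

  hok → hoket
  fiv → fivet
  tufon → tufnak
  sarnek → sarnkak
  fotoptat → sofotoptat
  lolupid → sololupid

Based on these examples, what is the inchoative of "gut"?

hok and sarnek both end in -k yet inflect differently (hoket, sarnkak), so the final letter is not what conditions the rule; the number of vowels is.
"gut" has 1 vowel. The stems with 1 vowel (hok → hoket, fiv → fivet) add -et.
The other patterns: stems with 2 vowels delete the last vowel and add -ak; stems with 3 vowels add the prefix so-.
So gut → gutet.

gutet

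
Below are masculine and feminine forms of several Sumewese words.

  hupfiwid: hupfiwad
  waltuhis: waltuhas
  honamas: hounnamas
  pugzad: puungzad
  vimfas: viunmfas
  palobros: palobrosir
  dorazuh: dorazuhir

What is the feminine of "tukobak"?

waltuhis and honamas both end in -s yet inflect differently (waltuhas, hounnamas), so the final letter is not what conditions the rule; the last vowel is.
"tukobak" has last vowel 'a'. The stems whose last vowel is 'a' (honamas → hounnamas, pugzad → puungzad, vimfas → viunmfas) insert -un- after the first vowel.
The other patterns: stems whose last vowel is 'i' change the last vowel to 'a'; stems whose last vowel is 'o' or 'u' add -ir.
So tukobak → tuunkobak.

tuunkobak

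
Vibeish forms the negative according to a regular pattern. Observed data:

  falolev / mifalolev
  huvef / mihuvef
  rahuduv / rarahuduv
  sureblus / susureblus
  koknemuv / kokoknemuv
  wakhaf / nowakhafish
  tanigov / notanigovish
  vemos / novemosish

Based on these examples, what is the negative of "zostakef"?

falolev and rahuduv both end in -v yet inflect differently (mifalolev, rarahuduv), so the final letter is not what conditions the rule; the last vowel is.
"zostakef" has last vowel 'e'. The stems whose last vowel is 'e' (falolev → mifalolev, huvef → mihuvef) add the prefix mi-.
The other patterns: stems whose last vowel is 'u' repeat the first consonant+vowel as a prefix; stems whose last vowel is 'a' or 'o' add no- … -ish around the stem.
So zostakef → mizostakef.

mizostakef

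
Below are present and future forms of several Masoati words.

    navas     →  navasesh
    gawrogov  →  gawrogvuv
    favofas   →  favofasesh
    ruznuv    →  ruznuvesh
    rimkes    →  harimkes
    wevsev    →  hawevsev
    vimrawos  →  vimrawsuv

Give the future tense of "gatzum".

gatzumesh

wevsev and gawrogov both end in -v yet inflect differently (hawevsev, gawrogvuv), so the final letter is not what conditions the rule; the last vowel is.
"gatzum" has last vowel 'u'. The one such stem in the data (ruznuv → ruznuvesh) adds -esh, so the same rule applies.
The other patterns: stems whose last vowel is 'e' add the prefix ha-; stems whose last vowel is 'o' delete the last vowel and add -uv.
So gatzum → gatzumesh.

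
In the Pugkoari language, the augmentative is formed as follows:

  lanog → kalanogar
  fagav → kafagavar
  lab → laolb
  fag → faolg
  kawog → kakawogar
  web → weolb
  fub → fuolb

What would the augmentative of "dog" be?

fag and kawog both end in -g yet inflect differently (faolg, kakawogar), so the final letter is not what conditions the rule; the number of vowels is.
"dog" has 1 vowel. The stems with 1 vowel (fag → faolg, web → weolb, fub → fuolb) insert -ol- after the first vowel.
So dog → doolg.

doolg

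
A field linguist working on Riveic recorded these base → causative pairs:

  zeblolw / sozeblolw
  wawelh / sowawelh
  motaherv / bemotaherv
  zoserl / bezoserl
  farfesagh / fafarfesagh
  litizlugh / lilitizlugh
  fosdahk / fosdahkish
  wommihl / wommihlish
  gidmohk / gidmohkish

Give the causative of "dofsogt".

wawelh and farfesagh both end in -h yet inflect differently (sowawelh, fafarfesagh), so the final letter is not what conditions the rule; the second-to-last letter is.
"dofsogt" has second-to-last letter 'g'. The stems whose second-to-last letter is 'g' (farfesagh → fafarfesagh, litizlugh → lilitizlugh) repeat the first consonant+vowel as a prefix.
So dofsogt → dodofsogt.

dodofsogt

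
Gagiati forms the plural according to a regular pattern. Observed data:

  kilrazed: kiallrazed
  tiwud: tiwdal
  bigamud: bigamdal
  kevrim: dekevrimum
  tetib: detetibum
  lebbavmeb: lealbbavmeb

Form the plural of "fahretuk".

fahretkal

tetib and lebbavmeb both end in -b yet inflect differently (detetibum, lealbbavmeb), so the final letter is not what conditions the rule; the last vowel is.
"fahretuk" has last vowel 'u'. The stems whose last vowel is 'u' (bigamud → bigamdal, tiwud → tiwdal) delete the last vowel and add -al.
The other patterns: stems whose last vowel is 'i' add de- … -um around the stem; stems whose last vowel is 'e' insert -al- after the first vowel.
So fahretuk → fahretkal.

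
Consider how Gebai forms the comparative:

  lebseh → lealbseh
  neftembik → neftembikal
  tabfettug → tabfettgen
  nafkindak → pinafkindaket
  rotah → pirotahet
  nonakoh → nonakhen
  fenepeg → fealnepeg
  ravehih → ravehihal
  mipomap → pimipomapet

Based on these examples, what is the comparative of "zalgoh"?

zalghen

rotah and lebseh both end in -h yet inflect differently (pirotahet, lealbseh), so the final letter is not what conditions the rule; the last vowel is.
"zalgoh" has last vowel 'o'. The one such stem in the data (nonakoh → nonakhen) deletes the last vowel and adds -en (as does tabfettug), so the same rule applies.
So zalgoh → zalghen.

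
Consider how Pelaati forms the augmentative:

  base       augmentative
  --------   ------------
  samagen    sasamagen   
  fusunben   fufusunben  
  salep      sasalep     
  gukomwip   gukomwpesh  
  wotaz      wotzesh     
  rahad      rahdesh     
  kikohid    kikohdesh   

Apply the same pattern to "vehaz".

salep and gukomwip both end in -p yet inflect differently (sasalep, gukomwpesh), so the final letter is not what conditions the rule; the last vowel is.
"vehaz" has last vowel 'a'. The stems whose last vowel is 'a' (wotaz → wotzesh, rahad → rahdesh) delete the last vowel and add -esh.
So vehaz → vehzesh.

vehzesh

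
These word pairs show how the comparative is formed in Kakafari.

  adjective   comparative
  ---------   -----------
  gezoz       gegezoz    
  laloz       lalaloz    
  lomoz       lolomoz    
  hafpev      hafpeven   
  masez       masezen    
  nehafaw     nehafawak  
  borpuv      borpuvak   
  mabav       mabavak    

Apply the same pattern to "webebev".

webebeven

gezoz and masez both end in -z yet inflect differently (gegezoz, masezen), so the final letter is not what conditions the rule; the last vowel is.
"webebev" has last vowel 'e'. The stems whose last vowel is 'e' (hafpev → hafpeven, masez → masezen) add -en.
The other patterns: stems whose last vowel is 'o' repeat the first consonant+vowel as a prefix; stems whose last vowel is 'a' or 'u' add -ak.
So webebev → webebeven.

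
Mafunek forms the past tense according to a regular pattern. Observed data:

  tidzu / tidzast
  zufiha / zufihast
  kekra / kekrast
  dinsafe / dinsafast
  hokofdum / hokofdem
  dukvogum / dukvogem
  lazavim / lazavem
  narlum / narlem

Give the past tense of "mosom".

mosem

tidzu and hokofdum both have last vowel 'u' yet inflect differently (tidzast, hokofdem), so the last vowel is not what conditions the rule; whether the stem ends in a vowel or a consonant is.
"mosom" ends in a consonant. The stems ending in a consonant (hokofdum → hokofdem, dukvogum → dukvogem, lazavim → lazavem) change the last vowel to 'e'.
So mosom → mosem.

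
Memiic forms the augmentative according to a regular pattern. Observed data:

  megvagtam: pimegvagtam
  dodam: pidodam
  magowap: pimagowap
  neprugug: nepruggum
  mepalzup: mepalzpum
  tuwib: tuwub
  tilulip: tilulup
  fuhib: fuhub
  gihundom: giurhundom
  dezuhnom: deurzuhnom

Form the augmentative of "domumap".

pidomumap

magowap and mepalzup both end in -p yet inflect differently (pimagowap, mepalzpum), so the final letter is not what conditions the rule; the last vowel is.
"domumap" has last vowel 'a'. The stems whose last vowel is 'a' (megvagtam → pimegvagtam, dodam → pidodam, magowap → pimagowap) add the prefix pi-.
So domumap → pidomumap.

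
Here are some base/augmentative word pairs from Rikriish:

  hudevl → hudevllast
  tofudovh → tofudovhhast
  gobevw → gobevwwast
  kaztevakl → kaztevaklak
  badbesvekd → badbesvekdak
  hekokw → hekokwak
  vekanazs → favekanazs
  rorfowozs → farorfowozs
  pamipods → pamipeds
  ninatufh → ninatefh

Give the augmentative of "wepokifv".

wepokefv

hudevl and kaztevakl both end in -l yet inflect differently (hudevllast, kaztevaklak), so the final letter is not what conditions the rule; the second-to-last letter is.
"wepokifv" has second-to-last letter 'f'. The one such stem in the data (ninatufh → ninatefh) changes the last vowel to 'e' (as does pamipods), so the same rule applies.
The other patterns: stems whose second-to-last letter is 'v' double the final consonant and add -ast; stems whose second-to-last letter is 'k' add -ak; stems whose second-to-last letter is 'z' add the prefix fa-.
So wepokifv → wepokefv.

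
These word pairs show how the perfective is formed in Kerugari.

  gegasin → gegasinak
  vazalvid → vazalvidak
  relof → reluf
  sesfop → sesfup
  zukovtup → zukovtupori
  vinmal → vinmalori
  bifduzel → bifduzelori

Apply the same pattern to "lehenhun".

lehenhunori

"lehenhun" has last vowel 'u'. The one such stem in the data (zukovtup → zukovtupori) adds -ori, so the same rule applies.
The other patterns: stems whose last vowel is 'i' add -ak; stems whose last vowel is 'o' change the last vowel to 'u'.
So lehenhun → lehenhunori.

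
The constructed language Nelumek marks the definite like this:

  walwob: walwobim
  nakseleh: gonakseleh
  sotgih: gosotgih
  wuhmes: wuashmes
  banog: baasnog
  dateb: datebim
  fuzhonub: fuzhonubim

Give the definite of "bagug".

"bagug" ends in -g. The one such stem in the data (banog → baasnog) inserts -as- after the first vowel (as does wuhmes), so the same rule applies.
So bagug → baasgug.

baasgug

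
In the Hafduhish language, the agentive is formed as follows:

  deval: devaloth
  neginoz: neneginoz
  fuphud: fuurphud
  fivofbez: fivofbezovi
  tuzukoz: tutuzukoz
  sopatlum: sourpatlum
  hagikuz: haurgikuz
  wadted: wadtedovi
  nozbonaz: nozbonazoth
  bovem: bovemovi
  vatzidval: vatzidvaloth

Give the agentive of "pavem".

neginoz and fivofbez both end in -z yet inflect differently (neneginoz, fivofbezovi), so the final letter is not what conditions the rule; the last vowel is.
"pavem" has last vowel 'e'. The stems whose last vowel is 'e' (fivofbez → fivofbezovi, bovem → bovemovi, wadted → wadtedovi) add -ovi.
The other patterns: stems whose last vowel is 'o' repeat the first consonant+vowel as a prefix; stems whose last vowel is 'a' add -oth; stems whose last vowel is 'u' insert -ur- after the first vowel.
So pavem → pavemovi.

pavemovi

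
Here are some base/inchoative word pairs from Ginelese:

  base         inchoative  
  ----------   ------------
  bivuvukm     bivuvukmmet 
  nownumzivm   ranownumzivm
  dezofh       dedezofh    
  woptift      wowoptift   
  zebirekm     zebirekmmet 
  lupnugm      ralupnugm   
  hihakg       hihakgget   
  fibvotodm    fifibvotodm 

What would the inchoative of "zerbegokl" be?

fibvotodm and zebirekm both end in -m yet inflect differently (fifibvotodm, zebirekmmet), so the final letter is not what conditions the rule; the second-to-last letter is.
"zerbegokl" has second-to-last letter 'k'. The stems whose second-to-last letter is 'k' (zebirekm → zebirekmmet, hihakg → hihakgget, bivuvukm → bivuvukmmet) double the final consonant and add -et.
So zerbegokl → zerbegokllet.

zerbegokllet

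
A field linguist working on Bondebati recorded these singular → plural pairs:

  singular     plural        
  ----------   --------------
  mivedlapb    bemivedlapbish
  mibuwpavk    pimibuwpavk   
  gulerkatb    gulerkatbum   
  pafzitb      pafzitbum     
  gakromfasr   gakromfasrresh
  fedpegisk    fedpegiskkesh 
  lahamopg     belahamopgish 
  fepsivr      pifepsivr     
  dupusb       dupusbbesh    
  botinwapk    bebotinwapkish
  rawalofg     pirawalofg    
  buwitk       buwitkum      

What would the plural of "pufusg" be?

pufusggesh

buwitk and fedpegisk both end in -k yet inflect differently (buwitkum, fedpegiskkesh), so the final letter is not what conditions the rule; the second-to-last letter is.
"pufusg" has second-to-last letter 's'. The stems whose second-to-last letter is 's' (fedpegisk → fedpegiskkesh, gakromfasr → gakromfasrresh, dupusb → dupusbbesh) double the final consonant and add -esh.
The other patterns: stems whose second-to-last letter is 't' add -um; stems whose second-to-last letter is 'p' add be- … -ish around the stem; stems whose second-to-last letter is 'f' or 'v' add the prefix pi-.
So pufusg → pufusggesh.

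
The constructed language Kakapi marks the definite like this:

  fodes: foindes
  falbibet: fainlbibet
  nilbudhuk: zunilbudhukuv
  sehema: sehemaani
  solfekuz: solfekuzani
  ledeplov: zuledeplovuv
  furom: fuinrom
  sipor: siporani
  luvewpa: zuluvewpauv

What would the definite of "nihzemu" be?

zunihzemuuv

sehema and luvewpa both end in -a yet inflect differently (sehemaani, zuluvewpauv), so the final letter is not what conditions the rule; the first letter is.
"nihzemu" begins with n-. The one such stem in the data (nilbudhuk → zunilbudhukuv) adds zu- … -uv around the stem, so the same rule applies.
The other patterns: stems beginning with s- add -ani; stems beginning with f- insert -in- after the first vowel.
So nihzemu → zunihzemuuv.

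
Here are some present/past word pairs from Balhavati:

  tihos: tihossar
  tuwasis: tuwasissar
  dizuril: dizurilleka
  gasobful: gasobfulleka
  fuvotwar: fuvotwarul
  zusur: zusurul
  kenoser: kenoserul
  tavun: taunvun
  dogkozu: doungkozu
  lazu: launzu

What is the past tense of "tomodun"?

tounmodun

tuwasis and dizuril both have last vowel 'i' yet inflect differently (tuwasissar, dizurilleka), so the last vowel is not what conditions the rule; the final letter is.
"tomodun" ends in -n. The one such stem in the data (tavun → taunvun) inserts -un- after the first vowel (as do dogkozu, lazu), so the same rule applies.
The other patterns: stems ending in -s double the final consonant and add -ar; stems ending in -l double the final consonant and add -eka; stems ending in -r add -ul.
So tomodun → tounmodun.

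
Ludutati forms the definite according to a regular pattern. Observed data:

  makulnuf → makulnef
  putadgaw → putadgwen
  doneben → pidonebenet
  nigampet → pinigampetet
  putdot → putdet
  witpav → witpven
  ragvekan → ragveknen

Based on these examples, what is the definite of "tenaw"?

tenwen

"tenaw" has last vowel 'a'. The stems whose last vowel is 'a' (witpav → witpven, ragvekan → ragveknen, putadgaw → putadgwen) delete the last vowel and add -en.
So tenaw → tenwen.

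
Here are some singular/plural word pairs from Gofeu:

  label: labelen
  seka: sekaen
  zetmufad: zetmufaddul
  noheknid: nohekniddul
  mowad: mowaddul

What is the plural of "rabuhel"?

rabuhelen

zetmufad and seka both have last vowel 'a' yet inflect differently (zetmufaddul, sekaen), so the last vowel is not what conditions the rule; the final letter is.
"rabuhel" ends in -l. The one such stem in the data (label → labelen) adds -en, so the same rule applies.
The other pattern: stems ending in -d double the final consonant and add -ul.
So rabuhel → rabuhelen.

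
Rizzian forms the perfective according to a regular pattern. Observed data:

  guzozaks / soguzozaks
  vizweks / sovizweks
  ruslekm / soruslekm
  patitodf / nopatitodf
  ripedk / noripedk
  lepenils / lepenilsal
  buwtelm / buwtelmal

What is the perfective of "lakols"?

guzozaks and lepenils both end in -s yet inflect differently (soguzozaks, lepenilsal), so the final letter is not what conditions the rule; the second-to-last letter is.
"lakols" has second-to-last letter 'l'. The stems whose second-to-last letter is 'l' (lepenils → lepenilsal, buwtelm → buwtelmal) add -al.
The other patterns: stems whose second-to-last letter is 'k' add the prefix so-; stems whose second-to-last letter is 'd' add the prefix no-.
So lakols → lakolsal.

lakolsal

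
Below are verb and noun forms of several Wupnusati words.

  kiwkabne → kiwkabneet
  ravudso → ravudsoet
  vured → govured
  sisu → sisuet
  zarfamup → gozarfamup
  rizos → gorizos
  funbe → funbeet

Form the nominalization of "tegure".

"tegure" ends in a vowel. The stems ending in a vowel (kiwkabne → kiwkabneet, ravudso → ravudsoet, sisu → sisuet) add -et.
So tegure → tegureet.

tegureet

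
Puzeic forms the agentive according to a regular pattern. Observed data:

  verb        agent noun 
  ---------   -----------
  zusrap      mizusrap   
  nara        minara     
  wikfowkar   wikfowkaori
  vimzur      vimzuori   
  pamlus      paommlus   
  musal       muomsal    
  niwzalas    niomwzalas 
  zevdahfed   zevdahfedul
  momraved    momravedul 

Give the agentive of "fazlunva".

"fazlunva" ends in -a. The one such stem in the data (nara → minara) adds the prefix mi-, so the same rule applies.
The other patterns: stems ending in -r drop the final letter and add -ori; stems ending in -l or -s insert -om- after the first vowel; stems ending in -d add -ul.
So fazlunva → mifazlunva.

mifazlunva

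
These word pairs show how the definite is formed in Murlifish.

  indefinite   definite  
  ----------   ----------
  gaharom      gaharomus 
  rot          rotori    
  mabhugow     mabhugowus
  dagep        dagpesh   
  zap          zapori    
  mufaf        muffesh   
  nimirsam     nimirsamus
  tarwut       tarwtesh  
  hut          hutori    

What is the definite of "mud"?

mudori

"mud" has 1 vowel. The stems with 1 vowel (hut → hutori, zap → zapori, rot → rotori) add -ori.
The other patterns: stems with 2 vowels delete the last vowel and add -esh; stems with 3 vowels add -us.
So mud → mudori.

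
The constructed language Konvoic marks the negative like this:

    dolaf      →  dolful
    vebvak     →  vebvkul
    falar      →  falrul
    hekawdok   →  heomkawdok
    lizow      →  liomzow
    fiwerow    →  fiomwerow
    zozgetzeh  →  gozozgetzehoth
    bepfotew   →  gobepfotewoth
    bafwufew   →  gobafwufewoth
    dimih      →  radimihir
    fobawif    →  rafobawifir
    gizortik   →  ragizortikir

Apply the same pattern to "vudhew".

govudhewoth

"vudhew" has last vowel 'e'. The stems whose last vowel is 'e' (zozgetzeh → gozozgetzehoth, bepfotew → gobepfotewoth, bafwufew → gobafwufewoth) add go- … -oth around the stem.
The other patterns: stems whose last vowel is 'a' delete the last vowel and add -ul; stems whose last vowel is 'o' insert -om- after the first vowel; stems whose last vowel is 'i' add ra- … -ir around the stem.
So vudhew → govudhewoth.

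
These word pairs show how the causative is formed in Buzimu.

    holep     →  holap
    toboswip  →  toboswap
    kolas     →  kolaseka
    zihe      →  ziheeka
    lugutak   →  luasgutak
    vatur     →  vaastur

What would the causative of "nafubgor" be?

holep and zihe both have last vowel 'e' yet inflect differently (holap, ziheeka), so the last vowel is not what conditions the rule; the final letter is.
"nafubgor" ends in -r. The one such stem in the data (vatur → vaastur) inserts -as- after the first vowel (as does lugutak), so the same rule applies.
The other patterns: stems ending in -p change the last vowel to 'a'; stems ending in -e or -s add -eka.
So nafubgor → naasfubgor.

naasfubgor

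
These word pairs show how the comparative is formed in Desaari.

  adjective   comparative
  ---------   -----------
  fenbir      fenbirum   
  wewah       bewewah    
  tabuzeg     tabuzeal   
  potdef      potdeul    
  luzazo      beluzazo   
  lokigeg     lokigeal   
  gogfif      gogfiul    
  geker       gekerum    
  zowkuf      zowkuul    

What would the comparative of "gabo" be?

begabo

lokigeg and geker both have last vowel 'e' yet inflect differently (lokigeal, gekerum), so the last vowel is not what conditions the rule; the final letter is.
"gabo" ends in -o. The one such stem in the data (luzazo → beluzazo) adds the prefix be-, so the same rule applies.
The other patterns: stems ending in -g drop the final letter and add -al; stems ending in -r add -um; stems ending in -f drop the final letter and add -ul.
So gabo → begabo.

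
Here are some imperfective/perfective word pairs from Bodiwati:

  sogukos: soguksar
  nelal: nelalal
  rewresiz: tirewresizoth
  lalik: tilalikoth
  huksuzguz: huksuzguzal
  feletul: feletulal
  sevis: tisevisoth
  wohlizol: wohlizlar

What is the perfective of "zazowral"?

"zazowral" has last vowel 'a'. The one such stem in the data (nelal → nelalal) adds -al, so the same rule applies.
The other patterns: stems whose last vowel is 'i' add ti- … -oth around the stem; stems whose last vowel is 'o' delete the last vowel and add -ar.
So zazowral → zazowralal.

zazowralal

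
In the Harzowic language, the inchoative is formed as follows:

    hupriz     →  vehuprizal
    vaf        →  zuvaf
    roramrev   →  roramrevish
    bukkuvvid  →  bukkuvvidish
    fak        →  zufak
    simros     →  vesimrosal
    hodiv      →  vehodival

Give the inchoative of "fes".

zufes

hodiv and roramrev both end in -v yet inflect differently (vehodival, roramrevish), so the final letter is not what conditions the rule; the number of vowels is.
"fes" has 1 vowel. The stems with 1 vowel (fak → zufak, vaf → zuvaf) add the prefix zu-.
The other patterns: stems with 2 vowels add ve- … -al around the stem; stems with 3 vowels add -ish.
So fes → zufes.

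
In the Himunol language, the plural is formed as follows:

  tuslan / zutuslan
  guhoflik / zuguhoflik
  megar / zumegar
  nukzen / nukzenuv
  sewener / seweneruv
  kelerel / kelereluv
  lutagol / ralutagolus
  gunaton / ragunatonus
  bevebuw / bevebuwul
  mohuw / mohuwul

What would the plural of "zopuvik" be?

zuzopuvik

tuslan and nukzen both end in -n yet inflect differently (zutuslan, nukzenuv), so the final letter is not what conditions the rule; the last vowel is.
"zopuvik" has last vowel 'i'. The one such stem in the data (guhoflik → zuguhoflik) adds the prefix zu-, so the same rule applies.
The other patterns: stems whose last vowel is 'e' add -uv; stems whose last vowel is 'o' add ra- … -us around the stem; stems whose last vowel is 'u' add -ul.
So zopuvik → zuzopuvik.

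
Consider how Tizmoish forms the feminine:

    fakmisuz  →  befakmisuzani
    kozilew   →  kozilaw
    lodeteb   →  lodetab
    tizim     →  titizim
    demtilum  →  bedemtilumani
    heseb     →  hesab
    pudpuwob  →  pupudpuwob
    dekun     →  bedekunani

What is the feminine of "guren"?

guran

"guren" has last vowel 'e'. The stems whose last vowel is 'e' (lodeteb → lodetab, kozilew → kozilaw, heseb → hesab) change the last vowel to 'a'.
So guren → guran.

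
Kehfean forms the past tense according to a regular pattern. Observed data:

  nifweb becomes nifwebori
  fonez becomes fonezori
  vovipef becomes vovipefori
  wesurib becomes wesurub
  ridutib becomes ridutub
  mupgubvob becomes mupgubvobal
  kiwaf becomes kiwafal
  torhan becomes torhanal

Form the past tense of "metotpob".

"metotpob" has last vowel 'o'. The one such stem in the data (mupgubvob → mupgubvobal) adds -al, so the same rule applies.
So metotpob → metotpobal.

metotpobal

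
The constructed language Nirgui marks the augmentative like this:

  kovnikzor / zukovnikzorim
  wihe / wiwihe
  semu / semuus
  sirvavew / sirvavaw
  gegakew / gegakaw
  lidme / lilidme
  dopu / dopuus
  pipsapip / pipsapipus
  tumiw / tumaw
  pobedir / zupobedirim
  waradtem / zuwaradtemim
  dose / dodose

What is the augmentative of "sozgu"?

sozguus

dose and gegakew both have last vowel 'e' yet inflect differently (dodose, gegakaw), so the last vowel is not what conditions the rule; the final letter is.
"sozgu" ends in -u. The stems ending in -u (semu → semuus, dopu → dopuus) add -us.
The other patterns: stems ending in -e repeat the first consonant+vowel as a prefix; stems ending in -w change the last vowel to 'a'; stems ending in -m or -r add zu- … -im around the stem.
So sozgu → sozguus.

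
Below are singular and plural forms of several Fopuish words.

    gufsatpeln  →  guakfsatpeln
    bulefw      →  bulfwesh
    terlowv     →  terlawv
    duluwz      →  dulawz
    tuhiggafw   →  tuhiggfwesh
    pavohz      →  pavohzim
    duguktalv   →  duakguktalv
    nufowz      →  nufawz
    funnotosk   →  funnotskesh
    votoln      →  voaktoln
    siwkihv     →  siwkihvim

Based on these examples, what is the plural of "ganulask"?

ganulskesh

duguktalv and siwkihv both end in -v yet inflect differently (duakguktalv, siwkihvim), so the final letter is not what conditions the rule; the second-to-last letter is.
"ganulask" has second-to-last letter 's'. The one such stem in the data (funnotosk → funnotskesh) deletes the last vowel and adds -esh (as do tuhiggafw, bulefw), so the same rule applies.
The other patterns: stems whose second-to-last letter is 'l' insert -ak- after the first vowel; stems whose second-to-last letter is 'h' add -im; stems whose second-to-last letter is 'w' change the last vowel to 'a'.
So ganulask → ganulskesh.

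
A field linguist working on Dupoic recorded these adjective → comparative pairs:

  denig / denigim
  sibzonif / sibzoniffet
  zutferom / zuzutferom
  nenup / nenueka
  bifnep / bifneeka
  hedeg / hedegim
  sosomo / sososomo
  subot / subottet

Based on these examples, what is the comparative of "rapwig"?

rapwigim

bifnep and hedeg both have last vowel 'e' yet inflect differently (bifneeka, hedegim), so the last vowel is not what conditions the rule; the final letter is.
"rapwig" ends in -g. The stems ending in -g (hedeg → hedegim, denig → denigim) add -im.
The other patterns: stems ending in -f or -t double the final consonant and add -et; stems ending in -p drop the final letter and add -eka; stems ending in -m or -o repeat the first consonant+vowel as a prefix.
So rapwig → rapwigim.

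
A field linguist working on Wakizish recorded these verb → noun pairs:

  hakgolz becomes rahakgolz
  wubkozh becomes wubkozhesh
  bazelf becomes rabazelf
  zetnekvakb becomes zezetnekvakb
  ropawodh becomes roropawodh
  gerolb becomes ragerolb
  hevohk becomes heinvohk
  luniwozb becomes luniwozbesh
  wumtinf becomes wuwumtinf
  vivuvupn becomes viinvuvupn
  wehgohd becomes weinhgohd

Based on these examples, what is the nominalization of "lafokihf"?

"lafokihf" has second-to-last letter 'h'. The stems whose second-to-last letter is 'h' (hevohk → heinvohk, wehgohd → weinhgohd) insert -in- after the first vowel.
So lafokihf → lainfokihf.

lainfokihf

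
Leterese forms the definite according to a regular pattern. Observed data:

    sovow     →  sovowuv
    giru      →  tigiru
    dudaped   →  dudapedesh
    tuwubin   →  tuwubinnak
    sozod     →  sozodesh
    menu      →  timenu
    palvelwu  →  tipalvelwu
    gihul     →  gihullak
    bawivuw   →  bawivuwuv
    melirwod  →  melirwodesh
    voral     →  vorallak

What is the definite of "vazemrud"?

"vazemrud" ends in -d. The stems ending in -d (sozod → sozodesh, melirwod → melirwodesh, dudaped → dudapedesh) add -esh.
The other patterns: stems ending in -u add the prefix ti-; stems ending in -w add -uv; stems ending in -l or -n double the final consonant and add -ak.
So vazemrud → vazemrudesh.

vazemrudesh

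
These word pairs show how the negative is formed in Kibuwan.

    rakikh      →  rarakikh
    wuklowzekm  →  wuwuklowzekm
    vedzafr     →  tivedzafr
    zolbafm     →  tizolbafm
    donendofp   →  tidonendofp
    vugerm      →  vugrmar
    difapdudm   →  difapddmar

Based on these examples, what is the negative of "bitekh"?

bibitekh

wuklowzekm and zolbafm both end in -m yet inflect differently (wuwuklowzekm, tizolbafm), so the final letter is not what conditions the rule; the second-to-last letter is.
"bitekh" has second-to-last letter 'k'. The stems whose second-to-last letter is 'k' (rakikh → rarakikh, wuklowzekm → wuwuklowzekm) repeat the first consonant+vowel as a prefix.
The other patterns: stems whose second-to-last letter is 'f' add the prefix ti-; stems whose second-to-last letter is 'd' or 'r' delete the last vowel and add -ar.
So bitekh → bibitekh.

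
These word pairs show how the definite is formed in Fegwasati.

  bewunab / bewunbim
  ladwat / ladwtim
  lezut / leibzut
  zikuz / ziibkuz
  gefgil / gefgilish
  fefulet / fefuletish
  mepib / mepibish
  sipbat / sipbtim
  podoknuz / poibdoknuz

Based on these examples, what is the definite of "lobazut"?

"lobazut" has last vowel 'u'. The stems whose last vowel is 'u' (podoknuz → poibdoknuz, lezut → leibzut, zikuz → ziibkuz) insert -ib- after the first vowel.
The other patterns: stems whose last vowel is 'a' delete the last vowel and add -im; stems whose last vowel is 'e' or 'i' add -ish.
So lobazut → loibbazut.

loibbazut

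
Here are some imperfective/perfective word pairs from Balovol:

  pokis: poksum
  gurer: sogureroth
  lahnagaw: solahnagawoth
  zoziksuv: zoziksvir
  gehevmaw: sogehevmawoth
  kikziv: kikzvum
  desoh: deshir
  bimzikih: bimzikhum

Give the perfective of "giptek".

"giptek" has last vowel 'e'. The one such stem in the data (gurer → sogureroth) adds so- … -oth around the stem, so the same rule applies.
The other patterns: stems whose last vowel is 'i' delete the last vowel and add -um; stems whose last vowel is 'o' or 'u' delete the last vowel and add -ir.
So giptek → sogiptekoth.

sogiptekoth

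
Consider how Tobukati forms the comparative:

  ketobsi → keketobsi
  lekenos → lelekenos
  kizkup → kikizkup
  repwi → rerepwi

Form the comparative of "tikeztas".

Every pair shown (ketobsi → keketobsi, lekenos → lelekenos, kizkup → kikizkup, …) follows the same rule: repeat the first consonant+vowel as a prefix.
So tikeztas → titikeztas.

titikeztas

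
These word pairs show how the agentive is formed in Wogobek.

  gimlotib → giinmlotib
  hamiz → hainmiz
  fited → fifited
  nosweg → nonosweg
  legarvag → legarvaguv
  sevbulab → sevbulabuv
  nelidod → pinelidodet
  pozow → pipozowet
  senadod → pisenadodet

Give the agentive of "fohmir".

nosweg and legarvag both end in -g yet inflect differently (nonosweg, legarvaguv), so the final letter is not what conditions the rule; the last vowel is.
"fohmir" has last vowel 'i'. The stems whose last vowel is 'i' (gimlotib → giinmlotib, hamiz → hainmiz) insert -in- after the first vowel.
So fohmir → foinhmir.

foinhmir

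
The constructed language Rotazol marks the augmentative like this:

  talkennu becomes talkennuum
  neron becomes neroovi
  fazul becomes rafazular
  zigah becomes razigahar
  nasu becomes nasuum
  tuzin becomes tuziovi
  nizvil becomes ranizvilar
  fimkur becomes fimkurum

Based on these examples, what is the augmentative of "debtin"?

debtiovi

"debtin" ends in -n. The stems ending in -n (neron → neroovi, tuzin → tuziovi) drop the final letter and add -ovi.
The other patterns: stems ending in -r or -u add -um; stems ending in -h or -l add ra- … -ar around the stem.
So debtin → debtiovi.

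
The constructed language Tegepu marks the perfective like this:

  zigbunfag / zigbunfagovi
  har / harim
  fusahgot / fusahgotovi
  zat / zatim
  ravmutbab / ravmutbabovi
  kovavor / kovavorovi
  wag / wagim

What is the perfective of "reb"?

"reb" has 1 vowel. The stems with 1 vowel (zat → zatim, har → harim, wag → wagim) add -im.
The other pattern: stems with 3 vowels add -ovi.
So reb → rebim.

rebim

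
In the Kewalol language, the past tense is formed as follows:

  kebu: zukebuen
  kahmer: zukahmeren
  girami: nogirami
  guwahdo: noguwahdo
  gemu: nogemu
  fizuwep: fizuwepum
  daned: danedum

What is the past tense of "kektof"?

zukektofen

"kektof" begins with k-. The stems beginning with k- (kebu → zukebuen, kahmer → zukahmeren) add zu- … -en around the stem.
So kektof → zukektofen.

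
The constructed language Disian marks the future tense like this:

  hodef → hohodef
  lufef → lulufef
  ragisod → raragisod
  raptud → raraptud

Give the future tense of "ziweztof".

ziziweztof

Every pair shown (hodef → hohodef, lufef → lulufef, ragisod → raragisod, …) follows the same rule: repeat the first consonant+vowel as a prefix.
So ziweztof → ziziweztof.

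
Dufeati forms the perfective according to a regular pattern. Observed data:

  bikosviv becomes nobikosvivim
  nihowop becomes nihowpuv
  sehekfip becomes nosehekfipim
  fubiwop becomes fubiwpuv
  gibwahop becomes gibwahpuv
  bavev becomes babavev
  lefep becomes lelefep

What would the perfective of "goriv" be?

nogorivim

"goriv" has last vowel 'i'. The stems whose last vowel is 'i' (bikosviv → nobikosvivim, sehekfip → nosehekfipim) add no- … -im around the stem.
So goriv → nogorivim.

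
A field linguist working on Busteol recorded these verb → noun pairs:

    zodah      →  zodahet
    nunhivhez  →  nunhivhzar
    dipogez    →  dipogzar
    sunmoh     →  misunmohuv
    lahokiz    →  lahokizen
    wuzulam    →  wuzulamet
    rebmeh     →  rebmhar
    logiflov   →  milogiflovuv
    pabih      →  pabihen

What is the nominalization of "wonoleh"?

sunmoh and pabih both end in -h yet inflect differently (misunmohuv, pabihen), so the final letter is not what conditions the rule; the last vowel is.
"wonoleh" has last vowel 'e'. The stems whose last vowel is 'e' (nunhivhez → nunhivhzar, rebmeh → rebmhar, dipogez → dipogzar) delete the last vowel and add -ar.
So wonoleh → wonolhar.

wonolhar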